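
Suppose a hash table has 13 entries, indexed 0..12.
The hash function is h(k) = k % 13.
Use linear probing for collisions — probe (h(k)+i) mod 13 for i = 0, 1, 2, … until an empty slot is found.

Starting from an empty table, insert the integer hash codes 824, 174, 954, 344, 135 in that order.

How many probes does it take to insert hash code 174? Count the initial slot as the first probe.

824: h=5 => slot 5
174: h=5, probe 5,6 => slot 6
954: h=5, probe 5,6,7 => slot 7
344: h=6, probe 6,7,8 => slot 8
135: h=5, probe 5,6,7,8,9 => slot 9
Table: [., ., ., ., ., 824, 174, 954, 344, 135, ., ., .]

2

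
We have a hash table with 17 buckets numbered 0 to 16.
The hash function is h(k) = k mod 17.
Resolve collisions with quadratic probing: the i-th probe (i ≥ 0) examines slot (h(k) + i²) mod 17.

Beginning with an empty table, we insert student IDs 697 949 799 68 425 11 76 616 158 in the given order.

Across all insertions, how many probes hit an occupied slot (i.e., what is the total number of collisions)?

8

697: h=0 -> slot 0
949: h=14 -> slot 14
799: h=0, probe 0,1 -> slot 1
68: h=0, probe 0,1,4 -> slot 4
425: h=0, probe 0,1,4,9 -> slot 9
11: h=11 -> slot 11
76: h=8 -> slot 8
616: h=4, probe 4,5 -> slot 5
158: h=5, probe 5,6 -> slot 6
Table: [697, 799, ∅, ∅, 68, 616, 158, ∅, 76, 425, ∅, 11, ∅, ∅, 949, ∅, ∅]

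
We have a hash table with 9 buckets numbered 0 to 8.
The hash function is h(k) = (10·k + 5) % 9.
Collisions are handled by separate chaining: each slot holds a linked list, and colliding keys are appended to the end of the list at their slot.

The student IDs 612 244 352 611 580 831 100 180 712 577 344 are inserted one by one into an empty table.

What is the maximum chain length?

5

612 → bucket 5
244 → bucket 6
352 → bucket 6 (collision)
611 → bucket 4
580 → bucket 0
831 → bucket 8
100 → bucket 6 (collision)
180 → bucket 5 (collision)
712 → bucket 6 (collision)
577 → bucket 6 (collision)
344 → bucket 7
Final buckets:
0: 580
1: _
2: _
3: _
4: 611
5: 612 -> 180
6: 244 -> 352 -> 100 -> 712 -> 577
7: 344
8: 831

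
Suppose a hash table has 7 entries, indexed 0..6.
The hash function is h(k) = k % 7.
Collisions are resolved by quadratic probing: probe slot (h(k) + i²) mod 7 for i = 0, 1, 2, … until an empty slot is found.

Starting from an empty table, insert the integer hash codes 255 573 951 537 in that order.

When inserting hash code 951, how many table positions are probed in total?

255 hashes to 3; slot 3 is free => place at 3.
573 hashes to 6; slot 6 is free => place at 6.
951 hashes to 6; 6 taken => place at 0.
537 hashes to 5; slot 5 is free => place at 5.
Table: [951, ∅, ∅, 255, ∅, 537, 573]

2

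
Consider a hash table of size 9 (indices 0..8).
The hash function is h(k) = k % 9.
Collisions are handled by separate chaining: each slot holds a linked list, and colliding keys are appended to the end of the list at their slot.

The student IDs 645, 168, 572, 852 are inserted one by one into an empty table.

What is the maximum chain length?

3

Insert 645: h=6, bucket 6 empty -> new chain.
Insert 168: h=6, bucket 6 nonempty -> append to chain.
Insert 572: h=5, bucket 5 empty -> new chain.
Insert 852: h=6, bucket 6 nonempty -> append to chain.
Final buckets:
0: -
1: -
2: -
3: -
4: -
5: 572
6: 645 -> 168 -> 852
7: -
8: -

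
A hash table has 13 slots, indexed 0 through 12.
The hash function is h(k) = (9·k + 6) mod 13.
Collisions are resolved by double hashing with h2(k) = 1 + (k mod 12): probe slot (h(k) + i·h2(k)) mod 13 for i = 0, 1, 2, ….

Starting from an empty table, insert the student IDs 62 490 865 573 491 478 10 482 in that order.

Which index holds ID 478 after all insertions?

1

62: h=5 => slot 5
490: h=9 => slot 9
865: h=4 => slot 4
573: h=2 => slot 2
491: h=5, h2=12, probe 5,4,3 => slot 3
478: h=5, h2=11, probe 5,3,1 => slot 1
10: h=5, h2=11, probe 5,3,1,12 => slot 12
482: h=2, h2=3, probe 2,5,8 => slot 8
Table: [_, 478, 573, 491, 865, 62, _, _, 482, 490, _, _, 10]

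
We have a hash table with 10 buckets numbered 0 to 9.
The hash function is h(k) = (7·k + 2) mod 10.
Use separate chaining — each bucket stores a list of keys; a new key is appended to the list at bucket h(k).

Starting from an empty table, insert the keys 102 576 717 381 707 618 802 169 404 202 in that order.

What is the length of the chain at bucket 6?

3

102 → bucket 6
576 → bucket 4
717 → bucket 1
381 → bucket 9
707 → bucket 1 (collision)
618 → bucket 8
802 → bucket 6 (collision)
169 → bucket 5
404 → bucket 0
202 → bucket 6 (collision)
Final buckets:
0: 404
1: 717 -> 707
2: —
3: —
4: 576
5: 169
6: 102 -> 802 -> 202
7: —
8: 618
9: 381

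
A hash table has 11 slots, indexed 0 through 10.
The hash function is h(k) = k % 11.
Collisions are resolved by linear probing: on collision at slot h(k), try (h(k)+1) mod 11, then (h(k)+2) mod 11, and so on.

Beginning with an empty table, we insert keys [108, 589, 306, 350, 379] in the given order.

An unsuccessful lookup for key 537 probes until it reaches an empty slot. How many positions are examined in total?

108 hashes to 9; slot 9 is free => place at 9.
589 hashes to 6; slot 6 is free => place at 6.
306 hashes to 9; 9 taken => place at 10.
350 hashes to 9; 9,10 taken => place at 0.
379 hashes to 5; slot 5 is free => place at 5.
Table: [350, _, _, _, _, 379, 589, _, _, 108, 306]
Lookup 537: h=9, probe 9,10,0,1 → slot 1 empty, not found.

4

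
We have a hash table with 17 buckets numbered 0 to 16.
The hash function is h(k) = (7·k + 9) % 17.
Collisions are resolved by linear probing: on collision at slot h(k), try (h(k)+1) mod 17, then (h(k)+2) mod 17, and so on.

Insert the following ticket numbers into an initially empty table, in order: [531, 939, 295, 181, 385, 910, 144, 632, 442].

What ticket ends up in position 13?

632

531: h=3 => slot 3
939: h=3, probe 3,4 => slot 4
295: h=0 => slot 0
181: h=1 => slot 1
385: h=1, probe 1,2 => slot 2
910: h=4, probe 4,5 => slot 5
144: h=14 => slot 14
632: h=13 => slot 13
442: h=9 => slot 9
Table: [295, 181, 385, 531, 939, 910, ., ., ., 442, ., ., ., 632, 144, ., .]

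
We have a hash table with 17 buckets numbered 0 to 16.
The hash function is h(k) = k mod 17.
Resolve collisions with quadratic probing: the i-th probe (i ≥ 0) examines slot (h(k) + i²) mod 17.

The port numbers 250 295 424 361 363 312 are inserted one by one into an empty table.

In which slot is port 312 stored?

10

Insert 250: h=12, slot 12 empty → index 12.
Insert 295: h=6, slot 6 empty → index 6.
Insert 424: h=16, slot 16 empty → index 16.
Insert 361: h=4, slot 4 empty → index 4.
Insert 363: h=6, slot 6 occupied → index 7.
Insert 312: h=6, slots 6,7 occupied → index 10.
Table: [_, _, _, _, 361, _, 295, 363, _, _, 312, _, 250, _, _, _, 424]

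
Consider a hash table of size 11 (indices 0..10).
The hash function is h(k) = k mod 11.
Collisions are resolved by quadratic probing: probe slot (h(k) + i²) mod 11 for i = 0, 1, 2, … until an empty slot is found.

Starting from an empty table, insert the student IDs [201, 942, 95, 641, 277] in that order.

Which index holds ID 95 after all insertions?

8

Insert 201: h=3, slot 3 empty -> index 3.
Insert 942: h=7, slot 7 empty -> index 7.
Insert 95: h=7, slot 7 occupied -> index 8.
Insert 641: h=3, slot 3 occupied -> index 4.
Insert 277: h=2, slot 2 empty -> index 2.
Table: [∅, ∅, 277, 201, 641, ∅, ∅, 942, 95, ∅, ∅]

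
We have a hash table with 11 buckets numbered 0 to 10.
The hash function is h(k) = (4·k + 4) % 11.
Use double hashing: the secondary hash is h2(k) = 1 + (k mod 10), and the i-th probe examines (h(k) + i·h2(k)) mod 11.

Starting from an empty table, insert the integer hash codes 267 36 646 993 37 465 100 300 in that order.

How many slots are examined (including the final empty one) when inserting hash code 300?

3

267 hashes to 5; slot 5 is free => place at 5.
36 hashes to 5, h2=7; 5 taken => place at 1.
646 hashes to 3; slot 3 is free => place at 3.
993 hashes to 5, h2=4; 5 taken => place at 9.
37 hashes to 9, h2=8; 9 taken => place at 6.
465 hashes to 5, h2=6; 5 taken => place at 0.
100 hashes to 8; slot 8 is free => place at 8.
300 hashes to 5, h2=1; 5,6 taken => place at 7.
Table: [465, 36, -, 646, -, 267, 37, 300, 100, 993, -]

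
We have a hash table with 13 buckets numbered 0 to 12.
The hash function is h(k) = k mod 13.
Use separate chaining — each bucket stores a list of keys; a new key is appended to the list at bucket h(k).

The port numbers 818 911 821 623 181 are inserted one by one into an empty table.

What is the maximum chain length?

818 -> bucket 12
911 -> bucket 1
821 -> bucket 2
623 -> bucket 12 (collision)
181 -> bucket 12 (collision)
Final buckets:
0: -
1: 911
2: 821
3: -
4: -
5: -
6: -
7: -
8: -
9: -
10: -
11: -
12: 818 -> 623 -> 181

3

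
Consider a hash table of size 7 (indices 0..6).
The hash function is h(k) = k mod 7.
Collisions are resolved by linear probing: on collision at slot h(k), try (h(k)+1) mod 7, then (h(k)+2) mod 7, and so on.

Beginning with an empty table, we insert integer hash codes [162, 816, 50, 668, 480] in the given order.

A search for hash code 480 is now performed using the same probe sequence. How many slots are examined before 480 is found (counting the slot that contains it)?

2

162: h=1 → slot 1
816: h=4 → slot 4
50: h=1, probe 1,2 → slot 2
668: h=3 → slot 3
480: h=4, probe 4,5 → slot 5
Table: [_, 162, 50, 668, 816, 480, _]
Lookup 480: h=4, probe 4,5 → found at 5.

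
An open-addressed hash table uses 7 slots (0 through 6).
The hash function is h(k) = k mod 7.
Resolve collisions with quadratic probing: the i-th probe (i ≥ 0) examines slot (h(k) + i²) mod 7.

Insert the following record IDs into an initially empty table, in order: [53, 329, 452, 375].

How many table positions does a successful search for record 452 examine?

2

53 hashes to 4; slot 4 is free => place at 4.
329 hashes to 0; slot 0 is free => place at 0.
452 hashes to 4; 4 taken => place at 5.
375 hashes to 4; 4,5 taken => place at 1.
Table: [329, 375, _, _, 53, 452, _]
Lookup 452: h=4, probe 4,5 → found at 5.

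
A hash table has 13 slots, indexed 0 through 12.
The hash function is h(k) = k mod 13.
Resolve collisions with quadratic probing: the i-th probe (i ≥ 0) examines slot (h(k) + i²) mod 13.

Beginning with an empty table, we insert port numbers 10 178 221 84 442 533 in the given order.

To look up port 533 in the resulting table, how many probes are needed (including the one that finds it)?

10: h=10 → slot 10
178: h=9 → slot 9
221: h=0 → slot 0
84: h=6 → slot 6
442: h=0, probe 0,1 → slot 1
533: h=0, probe 0,1,4 → slot 4
Table: [221, 442, _, _, 533, _, 84, _, _, 178, 10, _, _]
Lookup 533: h=0, probe 0,1,4 → found at 4.

3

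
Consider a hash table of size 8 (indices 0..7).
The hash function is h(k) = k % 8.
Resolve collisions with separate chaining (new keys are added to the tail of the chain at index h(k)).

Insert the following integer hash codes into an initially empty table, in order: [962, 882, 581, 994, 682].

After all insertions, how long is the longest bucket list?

Insert 962: h=2, bucket 2 empty -> new chain.
Insert 882: h=2, bucket 2 nonempty -> append to chain.
Insert 581: h=5, bucket 5 empty -> new chain.
Insert 994: h=2, bucket 2 nonempty -> append to chain.
Insert 682: h=2, bucket 2 nonempty -> append to chain.
Final buckets:
0: —
1: —
2: 962 -> 882 -> 994 -> 682
3: —
4: —
5: 581
6: —
7: —

4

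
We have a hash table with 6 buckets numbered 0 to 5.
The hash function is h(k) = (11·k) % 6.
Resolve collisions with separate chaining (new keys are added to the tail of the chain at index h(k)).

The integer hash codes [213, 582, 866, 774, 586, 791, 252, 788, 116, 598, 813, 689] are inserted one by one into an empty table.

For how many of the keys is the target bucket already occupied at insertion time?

7

Insert 213: h=3, bucket 3 empty → new chain.
Insert 582: h=0, bucket 0 empty → new chain.
Insert 866: h=4, bucket 4 empty → new chain.
Insert 774: h=0, bucket 0 nonempty → append to chain.
Insert 586: h=2, bucket 2 empty → new chain.
Insert 791: h=1, bucket 1 empty → new chain.
Insert 252: h=0, bucket 0 nonempty → append to chain.
Insert 788: h=4, bucket 4 nonempty → append to chain.
Insert 116: h=4, bucket 4 nonempty → append to chain.
Insert 598: h=2, bucket 2 nonempty → append to chain.
Insert 813: h=3, bucket 3 nonempty → append to chain.
Insert 689: h=1, bucket 1 nonempty → append to chain.
Final buckets:
0: 582 -> 774 -> 252
1: 791 -> 689
2: 586 -> 598
3: 213 -> 813
4: 866 -> 788 -> 116
5: —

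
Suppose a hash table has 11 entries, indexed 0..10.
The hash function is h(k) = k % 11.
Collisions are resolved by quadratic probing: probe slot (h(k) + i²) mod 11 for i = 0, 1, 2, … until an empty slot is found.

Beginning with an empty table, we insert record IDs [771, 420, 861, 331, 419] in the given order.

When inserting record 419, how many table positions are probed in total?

4

771 hashes to 1; slot 1 is free => place at 1.
420 hashes to 2; slot 2 is free => place at 2.
861 hashes to 3; slot 3 is free => place at 3.
331 hashes to 1; 1,2 taken => place at 5.
419 hashes to 1; 1,2,5 taken => place at 10.
Table: [∅, 771, 420, 861, ∅, 331, ∅, ∅, ∅, ∅, 419]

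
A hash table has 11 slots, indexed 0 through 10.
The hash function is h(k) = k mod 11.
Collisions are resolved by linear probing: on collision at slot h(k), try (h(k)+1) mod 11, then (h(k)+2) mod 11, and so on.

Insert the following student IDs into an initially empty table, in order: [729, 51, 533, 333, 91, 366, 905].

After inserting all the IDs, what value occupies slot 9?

729 hashes to 3; slot 3 is free → place at 3.
51 hashes to 7; slot 7 is free → place at 7.
533 hashes to 5; slot 5 is free → place at 5.
333 hashes to 3; 3 taken → place at 4.
91 hashes to 3; 3,4,5 taken → place at 6.
366 hashes to 3; 3,4,5,6,7 taken → place at 8.
905 hashes to 3; 3,4,5,6,7,8 taken → place at 9.
Table: [., ., ., 729, 333, 533, 91, 51, 366, 905, .]

905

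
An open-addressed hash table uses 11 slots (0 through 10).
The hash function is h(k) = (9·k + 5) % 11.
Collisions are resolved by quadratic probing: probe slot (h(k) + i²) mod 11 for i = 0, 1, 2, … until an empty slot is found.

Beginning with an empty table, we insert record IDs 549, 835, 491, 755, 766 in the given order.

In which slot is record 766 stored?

6

Insert 549: h=7, slot 7 empty → index 7.
Insert 835: h=7, slot 7 occupied → index 8.
Insert 491: h=2, slot 2 empty → index 2.
Insert 755: h=2, slot 2 occupied → index 3.
Insert 766: h=2, slots 2,3 occupied → index 6.
Table: [-, -, 491, 755, -, -, 766, 549, 835, -, -]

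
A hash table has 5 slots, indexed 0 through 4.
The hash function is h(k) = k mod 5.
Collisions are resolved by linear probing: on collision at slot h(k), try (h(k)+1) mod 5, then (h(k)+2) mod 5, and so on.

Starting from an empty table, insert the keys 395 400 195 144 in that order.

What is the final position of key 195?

395: h=0 -> slot 0
400: h=0, probe 0,1 -> slot 1
195: h=0, probe 0,1,2 -> slot 2
144: h=4 -> slot 4
Table: [395, 400, 195, _, 144]

2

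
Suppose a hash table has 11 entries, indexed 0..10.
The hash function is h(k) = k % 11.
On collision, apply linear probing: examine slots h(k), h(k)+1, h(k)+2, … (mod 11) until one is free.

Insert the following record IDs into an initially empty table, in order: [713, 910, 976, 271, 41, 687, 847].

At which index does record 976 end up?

Insert 713: h=9, slot 9 empty => index 9.
Insert 910: h=8, slot 8 empty => index 8.
Insert 976: h=8, slots 8,9 occupied => index 10.
Insert 271: h=7, slot 7 empty => index 7.
Insert 41: h=8, slots 8,9,10 occupied => index 0.
Insert 687: h=5, slot 5 empty => index 5.
Insert 847: h=0, slot 0 occupied => index 1.
Table: [41, 847, -, -, -, 687, -, 271, 910, 713, 976]

10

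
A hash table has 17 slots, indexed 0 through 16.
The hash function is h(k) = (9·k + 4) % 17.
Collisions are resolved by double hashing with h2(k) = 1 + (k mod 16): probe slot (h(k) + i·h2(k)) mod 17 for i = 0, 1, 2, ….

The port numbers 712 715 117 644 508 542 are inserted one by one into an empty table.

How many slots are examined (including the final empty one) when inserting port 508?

Insert 712: h=3, slot 3 empty -> index 3.
Insert 715: h=13, slot 13 empty -> index 13.
Insert 117: h=3, h2=6, slot 3 occupied -> index 9.
Insert 644: h=3, h2=5, slot 3 occupied -> index 8.
Insert 508: h=3, h2=13, slot 3 occupied -> index 16.
Insert 542: h=3, h2=15, slot 3 occupied -> index 1.
Table: [∅, 542, ∅, 712, ∅, ∅, ∅, ∅, 644, 117, ∅, ∅, ∅, 715, ∅, ∅, 508]

2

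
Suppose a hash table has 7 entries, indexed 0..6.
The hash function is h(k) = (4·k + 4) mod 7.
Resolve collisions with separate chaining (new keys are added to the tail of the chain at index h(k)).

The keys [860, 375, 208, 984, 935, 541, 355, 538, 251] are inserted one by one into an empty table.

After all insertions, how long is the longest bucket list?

Insert 860: h=0, bucket 0 empty -> new chain.
Insert 375: h=6, bucket 6 empty -> new chain.
Insert 208: h=3, bucket 3 empty -> new chain.
Insert 984: h=6, bucket 6 nonempty -> append to chain.
Insert 935: h=6, bucket 6 nonempty -> append to chain.
Insert 541: h=5, bucket 5 empty -> new chain.
Insert 355: h=3, bucket 3 nonempty -> append to chain.
Insert 538: h=0, bucket 0 nonempty -> append to chain.
Insert 251: h=0, bucket 0 nonempty -> append to chain.
Final buckets:
0: 860 -> 538 -> 251
1: —
2: —
3: 208 -> 355
4: —
5: 541
6: 375 -> 984 -> 935

3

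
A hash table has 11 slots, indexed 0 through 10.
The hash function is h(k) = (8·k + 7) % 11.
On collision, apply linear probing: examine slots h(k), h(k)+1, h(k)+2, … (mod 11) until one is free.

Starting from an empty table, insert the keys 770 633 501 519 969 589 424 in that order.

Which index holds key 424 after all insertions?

770 hashes to 7; slot 7 is free -> place at 7.
633 hashes to 0; slot 0 is free -> place at 0.
501 hashes to 0; 0 taken -> place at 1.
519 hashes to 1; 1 taken -> place at 2.
969 hashes to 4; slot 4 is free -> place at 4.
589 hashes to 0; 0,1,2 taken -> place at 3.
424 hashes to 0; 0,1,2,3,4 taken -> place at 5.
Table: [633, 501, 519, 589, 969, 424, _, 770, _, _, _]

5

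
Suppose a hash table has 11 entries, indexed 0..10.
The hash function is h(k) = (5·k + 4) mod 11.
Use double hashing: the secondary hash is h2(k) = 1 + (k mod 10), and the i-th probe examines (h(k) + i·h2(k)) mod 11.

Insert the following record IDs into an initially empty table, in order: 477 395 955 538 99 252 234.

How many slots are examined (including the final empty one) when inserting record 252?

5

Insert 477: h=2, slot 2 empty => index 2.
Insert 395: h=10, slot 10 empty => index 10.
Insert 955: h=5, slot 5 empty => index 5.
Insert 538: h=10, h2=9, slot 10 occupied => index 8.
Insert 99: h=4, slot 4 empty => index 4.
Insert 252: h=10, h2=3, slots 10,2,5,8 occupied => index 0.
Insert 234: h=8, h2=5, slots 8,2 occupied => index 7.
Table: [252, _, 477, _, 99, 955, _, 234, 538, _, 395]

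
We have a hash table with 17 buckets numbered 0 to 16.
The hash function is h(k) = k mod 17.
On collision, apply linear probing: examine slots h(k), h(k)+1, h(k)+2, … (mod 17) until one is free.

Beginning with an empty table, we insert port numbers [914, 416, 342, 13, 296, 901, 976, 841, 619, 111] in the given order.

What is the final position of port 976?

9

914: h=13 → slot 13
416: h=8 → slot 8
342: h=2 → slot 2
13: h=13, probe 13,14 → slot 14
296: h=7 → slot 7
901: h=0 → slot 0
976: h=7, probe 7,8,9 → slot 9
841: h=8, probe 8,9,10 → slot 10
619: h=7, probe 7,8,9,10,11 → slot 11
111: h=9, probe 9,10,11,12 → slot 12
Table: [901, -, 342, -, -, -, -, 296, 416, 976, 841, 619, 111, 914, 13, -, -]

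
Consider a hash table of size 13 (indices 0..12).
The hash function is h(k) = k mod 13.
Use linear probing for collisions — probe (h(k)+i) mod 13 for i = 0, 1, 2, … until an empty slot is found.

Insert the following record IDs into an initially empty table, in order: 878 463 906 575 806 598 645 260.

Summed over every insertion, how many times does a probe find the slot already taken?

5

Insert 878: h=7, slot 7 empty → index 7.
Insert 463: h=8, slot 8 empty → index 8.
Insert 906: h=9, slot 9 empty → index 9.
Insert 575: h=3, slot 3 empty → index 3.
Insert 806: h=0, slot 0 empty → index 0.
Insert 598: h=0, slot 0 occupied → index 1.
Insert 645: h=8, slots 8,9 occupied → index 10.
Insert 260: h=0, slots 0,1 occupied → index 2.
Table: [806, 598, 260, 575, —, —, —, 878, 463, 906, 645, —, —]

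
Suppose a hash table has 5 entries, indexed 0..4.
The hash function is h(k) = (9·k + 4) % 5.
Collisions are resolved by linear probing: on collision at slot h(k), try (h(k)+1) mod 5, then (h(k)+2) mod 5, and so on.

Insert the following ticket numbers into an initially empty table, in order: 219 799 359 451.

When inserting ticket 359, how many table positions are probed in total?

Insert 219: h=0, slot 0 empty → index 0.
Insert 799: h=0, slot 0 occupied → index 1.
Insert 359: h=0, slots 0,1 occupied → index 2.
Insert 451: h=3, slot 3 empty → index 3.
Table: [219, 799, 359, 451, .]

3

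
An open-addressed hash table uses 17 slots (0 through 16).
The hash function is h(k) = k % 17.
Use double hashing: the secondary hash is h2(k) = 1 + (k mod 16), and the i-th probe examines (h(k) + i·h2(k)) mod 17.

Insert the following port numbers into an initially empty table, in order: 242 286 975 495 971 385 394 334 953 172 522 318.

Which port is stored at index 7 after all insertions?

242 hashes to 4; slot 4 is free => place at 4.
286 hashes to 14; slot 14 is free => place at 14.
975 hashes to 6; slot 6 is free => place at 6.
495 hashes to 2; slot 2 is free => place at 2.
971 hashes to 2, h2=12; 2,14 taken => place at 9.
385 hashes to 11; slot 11 is free => place at 11.
394 hashes to 3; slot 3 is free => place at 3.
334 hashes to 11, h2=15; 11,9 taken => place at 7.
953 hashes to 1; slot 1 is free => place at 1.
172 hashes to 2, h2=13; 2 taken => place at 15.
522 hashes to 12; slot 12 is free => place at 12.
318 hashes to 12, h2=15; 12 taken => place at 10.
Table: [_, 953, 495, 394, 242, _, 975, 334, _, 971, 318, 385, 522, _, 286, 172, _]

334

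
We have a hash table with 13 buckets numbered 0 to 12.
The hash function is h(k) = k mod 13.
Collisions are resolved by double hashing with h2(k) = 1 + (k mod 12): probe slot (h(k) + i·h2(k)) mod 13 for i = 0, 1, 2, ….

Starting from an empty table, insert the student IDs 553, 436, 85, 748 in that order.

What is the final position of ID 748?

Insert 553: h=7, slot 7 empty => index 7.
Insert 436: h=7, h2=5, slot 7 occupied => index 12.
Insert 85: h=7, h2=2, slot 7 occupied => index 9.
Insert 748: h=7, h2=5, slots 7,12 occupied => index 4.
Table: [—, —, —, —, 748, —, —, 553, —, 85, —, —, 436]

4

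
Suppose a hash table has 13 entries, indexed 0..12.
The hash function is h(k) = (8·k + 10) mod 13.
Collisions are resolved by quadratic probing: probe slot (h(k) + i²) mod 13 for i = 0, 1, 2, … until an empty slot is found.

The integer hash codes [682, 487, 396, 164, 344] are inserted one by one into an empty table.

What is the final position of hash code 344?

2

Insert 682: h=6, slot 6 empty => index 6.
Insert 487: h=6, slot 6 occupied => index 7.
Insert 396: h=6, slots 6,7 occupied => index 10.
Insert 164: h=9, slot 9 empty => index 9.
Insert 344: h=6, slots 6,7,10 occupied => index 2.
Table: [—, —, 344, —, —, —, 682, 487, —, 164, 396, —, —]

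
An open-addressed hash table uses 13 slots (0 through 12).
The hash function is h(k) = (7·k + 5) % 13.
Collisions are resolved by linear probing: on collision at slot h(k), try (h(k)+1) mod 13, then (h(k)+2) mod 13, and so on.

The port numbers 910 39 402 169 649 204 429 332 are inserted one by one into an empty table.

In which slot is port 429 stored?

910: h=5 -> slot 5
39: h=5, probe 5,6 -> slot 6
402: h=11 -> slot 11
169: h=5, probe 5,6,7 -> slot 7
649: h=11, probe 11,12 -> slot 12
204: h=3 -> slot 3
429: h=5, probe 5,6,7,8 -> slot 8
332: h=2 -> slot 2
Table: [—, —, 332, 204, —, 910, 39, 169, 429, —, —, 402, 649]

8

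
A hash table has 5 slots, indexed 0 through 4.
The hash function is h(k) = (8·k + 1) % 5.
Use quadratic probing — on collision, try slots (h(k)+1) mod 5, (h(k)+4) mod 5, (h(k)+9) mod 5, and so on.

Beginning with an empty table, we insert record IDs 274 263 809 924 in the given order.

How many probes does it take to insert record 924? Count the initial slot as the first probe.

3

274 hashes to 3; slot 3 is free => place at 3.
263 hashes to 0; slot 0 is free => place at 0.
809 hashes to 3; 3 taken => place at 4.
924 hashes to 3; 3,4 taken => place at 2.
Table: [263, -, 924, 274, 809]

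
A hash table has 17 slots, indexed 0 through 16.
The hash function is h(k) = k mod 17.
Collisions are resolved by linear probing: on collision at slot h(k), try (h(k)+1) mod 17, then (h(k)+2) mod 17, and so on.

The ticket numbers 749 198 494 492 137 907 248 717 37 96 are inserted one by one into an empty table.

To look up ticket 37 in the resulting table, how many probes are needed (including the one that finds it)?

3

749 hashes to 1; slot 1 is free -> place at 1.
198 hashes to 11; slot 11 is free -> place at 11.
494 hashes to 1; 1 taken -> place at 2.
492 hashes to 16; slot 16 is free -> place at 16.
137 hashes to 1; 1,2 taken -> place at 3.
907 hashes to 6; slot 6 is free -> place at 6.
248 hashes to 10; slot 10 is free -> place at 10.
717 hashes to 3; 3 taken -> place at 4.
37 hashes to 3; 3,4 taken -> place at 5.
96 hashes to 11; 11 taken -> place at 12.
Table: [—, 749, 494, 137, 717, 37, 907, —, —, —, 248, 198, 96, —, —, —, 492]
Lookup 37: h=3, probe 3,4,5 → found at 5.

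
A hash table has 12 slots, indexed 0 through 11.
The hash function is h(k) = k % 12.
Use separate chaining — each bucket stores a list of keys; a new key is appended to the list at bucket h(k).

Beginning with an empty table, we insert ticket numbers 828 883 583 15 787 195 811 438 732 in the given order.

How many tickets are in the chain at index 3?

2

Insert 828: h=0, bucket 0 empty -> new chain.
Insert 883: h=7, bucket 7 empty -> new chain.
Insert 583: h=7, bucket 7 nonempty -> append to chain.
Insert 15: h=3, bucket 3 empty -> new chain.
Insert 787: h=7, bucket 7 nonempty -> append to chain.
Insert 195: h=3, bucket 3 nonempty -> append to chain.
Insert 811: h=7, bucket 7 nonempty -> append to chain.
Insert 438: h=6, bucket 6 empty -> new chain.
Insert 732: h=0, bucket 0 nonempty -> append to chain.
Final buckets:
0: 828 -> 732
1: ∅
2: ∅
3: 15 -> 195
4: ∅
5: ∅
6: 438
7: 883 -> 583 -> 787 -> 811
8: ∅
9: ∅
10: ∅
11: ∅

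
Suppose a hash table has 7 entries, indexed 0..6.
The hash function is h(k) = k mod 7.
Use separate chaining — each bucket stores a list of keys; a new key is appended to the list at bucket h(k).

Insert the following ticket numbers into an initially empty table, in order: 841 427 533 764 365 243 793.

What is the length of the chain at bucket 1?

Insert 841: h=1, bucket 1 empty → new chain.
Insert 427: h=0, bucket 0 empty → new chain.
Insert 533: h=1, bucket 1 nonempty → append to chain.
Insert 764: h=1, bucket 1 nonempty → append to chain.
Insert 365: h=1, bucket 1 nonempty → append to chain.
Insert 243: h=5, bucket 5 empty → new chain.
Insert 793: h=2, bucket 2 empty → new chain.
Final buckets:
0: 427
1: 841 -> 533 -> 764 -> 365
2: 793
3: .
4: .
5: 243
6: .

4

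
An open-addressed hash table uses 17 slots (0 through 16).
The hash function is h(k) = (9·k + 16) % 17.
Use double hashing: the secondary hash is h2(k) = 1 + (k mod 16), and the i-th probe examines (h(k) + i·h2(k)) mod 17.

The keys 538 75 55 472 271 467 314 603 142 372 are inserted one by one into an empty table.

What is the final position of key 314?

8

Insert 538: h=13, slot 13 empty -> index 13.
Insert 75: h=11, slot 11 empty -> index 11.
Insert 55: h=1, slot 1 empty -> index 1.
Insert 472: h=14, slot 14 empty -> index 14.
Insert 271: h=7, slot 7 empty -> index 7.
Insert 467: h=3, slot 3 empty -> index 3.
Insert 314: h=3, h2=11, slots 3,14 occupied -> index 8.
Insert 603: h=3, h2=12, slot 3 occupied -> index 15.
Insert 142: h=2, slot 2 empty -> index 2.
Insert 372: h=15, h2=5, slots 15,3,8,13,1 occupied -> index 6.
Table: [., 55, 142, 467, ., ., 372, 271, 314, ., ., 75, ., 538, 472, 603, .]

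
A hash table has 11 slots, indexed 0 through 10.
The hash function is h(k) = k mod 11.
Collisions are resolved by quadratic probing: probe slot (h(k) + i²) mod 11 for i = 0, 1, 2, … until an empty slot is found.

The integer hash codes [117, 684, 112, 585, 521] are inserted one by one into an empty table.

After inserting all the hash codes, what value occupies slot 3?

117: h=7 => slot 7
684: h=2 => slot 2
112: h=2, probe 2,3 => slot 3
585: h=2, probe 2,3,6 => slot 6
521: h=4 => slot 4
Table: [_, _, 684, 112, 521, _, 585, 117, _, _, _]

112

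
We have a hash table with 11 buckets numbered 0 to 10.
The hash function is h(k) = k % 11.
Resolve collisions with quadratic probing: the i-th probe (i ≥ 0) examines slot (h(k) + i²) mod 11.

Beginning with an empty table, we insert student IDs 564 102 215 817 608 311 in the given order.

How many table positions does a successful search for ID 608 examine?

Insert 564: h=3, slot 3 empty => index 3.
Insert 102: h=3, slot 3 occupied => index 4.
Insert 215: h=6, slot 6 empty => index 6.
Insert 817: h=3, slots 3,4 occupied => index 7.
Insert 608: h=3, slots 3,4,7 occupied => index 1.
Insert 311: h=3, slots 3,4,7,1 occupied => index 8.
Table: [∅, 608, ∅, 564, 102, ∅, 215, 817, 311, ∅, ∅]
Lookup 608: h=3, probe 3,4,7,1 → found at 1.

4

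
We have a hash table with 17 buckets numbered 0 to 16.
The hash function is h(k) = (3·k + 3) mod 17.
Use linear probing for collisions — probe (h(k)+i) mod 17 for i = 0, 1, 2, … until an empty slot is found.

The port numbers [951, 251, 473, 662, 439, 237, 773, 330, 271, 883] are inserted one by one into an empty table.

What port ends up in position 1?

951: h=0 -> slot 0
251: h=8 -> slot 8
473: h=11 -> slot 11
662: h=0, probe 0,1 -> slot 1
439: h=11, probe 11,12 -> slot 12
237: h=0, probe 0,1,2 -> slot 2
773: h=10 -> slot 10
330: h=7 -> slot 7
271: h=0, probe 0,1,2,3 -> slot 3
883: h=0, probe 0,1,2,3,4 -> slot 4
Table: [951, 662, 237, 271, 883, ∅, ∅, 330, 251, ∅, 773, 473, 439, ∅, ∅, ∅, ∅]

662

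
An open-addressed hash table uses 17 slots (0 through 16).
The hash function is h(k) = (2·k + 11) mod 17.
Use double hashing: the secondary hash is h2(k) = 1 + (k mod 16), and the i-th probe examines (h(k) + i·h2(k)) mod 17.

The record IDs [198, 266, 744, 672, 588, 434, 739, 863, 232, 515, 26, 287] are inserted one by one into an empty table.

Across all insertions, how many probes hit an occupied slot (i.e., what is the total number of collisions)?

198: h=16 => slot 16
266: h=16, h2=11, probe 16,10 => slot 10
744: h=3 => slot 3
672: h=12 => slot 12
588: h=14 => slot 14
434: h=12, h2=3, probe 12,15 => slot 15
739: h=10, h2=4, probe 10,14,1 => slot 1
863: h=3, h2=16, probe 3,2 => slot 2
232: h=16, h2=9, probe 16,8 => slot 8
515: h=4 => slot 4
26: h=12, h2=11, probe 12,6 => slot 6
287: h=7 => slot 7
Table: [_, 739, 863, 744, 515, _, 26, 287, 232, _, 266, _, 672, _, 588, 434, 198]

7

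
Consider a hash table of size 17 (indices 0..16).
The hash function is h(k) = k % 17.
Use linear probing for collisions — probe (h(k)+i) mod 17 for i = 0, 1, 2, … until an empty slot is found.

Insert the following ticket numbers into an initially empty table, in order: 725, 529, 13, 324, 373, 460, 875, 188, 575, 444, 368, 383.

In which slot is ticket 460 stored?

725: h=11 => slot 11
529: h=2 => slot 2
13: h=13 => slot 13
324: h=1 => slot 1
373: h=16 => slot 16
460: h=1, probe 1,2,3 => slot 3
875: h=8 => slot 8
188: h=1, probe 1,2,3,4 => slot 4
575: h=14 => slot 14
444: h=2, probe 2,3,4,5 => slot 5
368: h=11, probe 11,12 => slot 12
383: h=9 => slot 9
Table: [—, 324, 529, 460, 188, 444, —, —, 875, 383, —, 725, 368, 13, 575, —, 373]

3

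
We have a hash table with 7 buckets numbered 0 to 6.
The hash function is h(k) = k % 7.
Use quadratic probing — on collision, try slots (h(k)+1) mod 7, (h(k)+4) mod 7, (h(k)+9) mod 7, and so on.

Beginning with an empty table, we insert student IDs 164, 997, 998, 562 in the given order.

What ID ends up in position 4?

997

164 hashes to 3; slot 3 is free → place at 3.
997 hashes to 3; 3 taken → place at 4.
998 hashes to 4; 4 taken → place at 5.
562 hashes to 2; slot 2 is free → place at 2.
Table: [_, _, 562, 164, 997, 998, _]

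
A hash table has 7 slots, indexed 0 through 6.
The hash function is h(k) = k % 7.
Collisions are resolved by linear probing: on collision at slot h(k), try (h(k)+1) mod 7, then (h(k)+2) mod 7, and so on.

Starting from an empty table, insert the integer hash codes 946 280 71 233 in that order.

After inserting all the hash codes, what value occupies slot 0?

280

946: h=1 -> slot 1
280: h=0 -> slot 0
71: h=1, probe 1,2 -> slot 2
233: h=2, probe 2,3 -> slot 3
Table: [280, 946, 71, 233, —, —, —]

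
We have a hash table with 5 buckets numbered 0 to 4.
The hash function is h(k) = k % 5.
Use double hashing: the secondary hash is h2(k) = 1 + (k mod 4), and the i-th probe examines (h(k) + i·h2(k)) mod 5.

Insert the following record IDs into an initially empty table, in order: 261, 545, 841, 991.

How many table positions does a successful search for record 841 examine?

2

261: h=1 -> slot 1
545: h=0 -> slot 0
841: h=1, h2=2, probe 1,3 -> slot 3
991: h=1, h2=4, probe 1,0,4 -> slot 4
Table: [545, 261, -, 841, 991]
Lookup 841: h=1, h2=2, probe 1,3 → found at 3.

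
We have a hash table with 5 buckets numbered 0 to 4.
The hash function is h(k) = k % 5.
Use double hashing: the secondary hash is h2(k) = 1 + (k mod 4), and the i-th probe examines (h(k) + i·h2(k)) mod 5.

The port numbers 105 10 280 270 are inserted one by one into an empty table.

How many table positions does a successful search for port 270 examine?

105: h=0 -> slot 0
10: h=0, h2=3, probe 0,3 -> slot 3
280: h=0, h2=1, probe 0,1 -> slot 1
270: h=0, h2=3, probe 0,3,1,4 -> slot 4
Table: [105, 280, -, 10, 270]
Lookup 270: h=0, h2=3, probe 0,3,1,4 → found at 4.

4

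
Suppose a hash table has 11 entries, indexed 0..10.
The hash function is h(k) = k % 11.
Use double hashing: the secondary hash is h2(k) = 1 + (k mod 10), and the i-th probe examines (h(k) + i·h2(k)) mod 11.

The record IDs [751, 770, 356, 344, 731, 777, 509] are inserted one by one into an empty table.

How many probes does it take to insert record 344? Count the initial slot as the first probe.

Insert 751: h=3, slot 3 empty → index 3.
Insert 770: h=0, slot 0 empty → index 0.
Insert 356: h=4, slot 4 empty → index 4.
Insert 344: h=3, h2=5, slot 3 occupied → index 8.
Insert 731: h=5, slot 5 empty → index 5.
Insert 777: h=7, slot 7 empty → index 7.
Insert 509: h=3, h2=10, slot 3 occupied → index 2.
Table: [770, ∅, 509, 751, 356, 731, ∅, 777, 344, ∅, ∅]

2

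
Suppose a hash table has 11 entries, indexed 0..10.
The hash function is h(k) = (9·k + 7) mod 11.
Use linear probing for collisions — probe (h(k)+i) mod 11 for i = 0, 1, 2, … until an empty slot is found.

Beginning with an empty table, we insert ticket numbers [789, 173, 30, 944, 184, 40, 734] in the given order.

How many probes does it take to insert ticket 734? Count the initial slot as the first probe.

789 hashes to 2; slot 2 is free => place at 2.
173 hashes to 2; 2 taken => place at 3.
30 hashes to 2; 2,3 taken => place at 4.
944 hashes to 0; slot 0 is free => place at 0.
184 hashes to 2; 2,3,4 taken => place at 5.
40 hashes to 4; 4,5 taken => place at 6.
734 hashes to 2; 2,3,4,5,6 taken => place at 7.
Table: [944, _, 789, 173, 30, 184, 40, 734, _, _, _]

6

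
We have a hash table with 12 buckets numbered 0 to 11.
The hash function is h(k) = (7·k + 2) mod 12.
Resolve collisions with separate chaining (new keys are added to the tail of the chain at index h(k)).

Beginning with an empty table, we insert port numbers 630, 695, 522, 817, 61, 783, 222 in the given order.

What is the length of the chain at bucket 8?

Insert 630: h=8, bucket 8 empty -> new chain.
Insert 695: h=7, bucket 7 empty -> new chain.
Insert 522: h=8, bucket 8 nonempty -> append to chain.
Insert 817: h=9, bucket 9 empty -> new chain.
Insert 61: h=9, bucket 9 nonempty -> append to chain.
Insert 783: h=11, bucket 11 empty -> new chain.
Insert 222: h=8, bucket 8 nonempty -> append to chain.
Final buckets:
0: —
1: —
2: —
3: —
4: —
5: —
6: —
7: 695
8: 630 -> 522 -> 222
9: 817 -> 61
10: —
11: 783

3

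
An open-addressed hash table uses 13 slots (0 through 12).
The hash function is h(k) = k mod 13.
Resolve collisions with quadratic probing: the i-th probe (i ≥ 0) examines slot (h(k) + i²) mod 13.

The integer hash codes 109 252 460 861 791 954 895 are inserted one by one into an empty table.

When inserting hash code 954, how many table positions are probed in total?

4

Insert 109: h=5, slot 5 empty => index 5.
Insert 252: h=5, slot 5 occupied => index 6.
Insert 460: h=5, slots 5,6 occupied => index 9.
Insert 861: h=3, slot 3 empty => index 3.
Insert 791: h=11, slot 11 empty => index 11.
Insert 954: h=5, slots 5,6,9 occupied => index 1.
Insert 895: h=11, slot 11 occupied => index 12.
Table: [∅, 954, ∅, 861, ∅, 109, 252, ∅, ∅, 460, ∅, 791, 895]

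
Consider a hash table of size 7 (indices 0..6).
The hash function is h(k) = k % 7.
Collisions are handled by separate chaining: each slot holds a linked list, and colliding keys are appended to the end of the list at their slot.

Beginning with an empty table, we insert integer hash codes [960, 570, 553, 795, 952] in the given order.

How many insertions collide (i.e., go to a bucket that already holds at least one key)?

960 -> bucket 1
570 -> bucket 3
553 -> bucket 0
795 -> bucket 4
952 -> bucket 0 (collision)
Final buckets:
0: 553 -> 952
1: 960
2: _
3: 570
4: 795
5: _
6: _

1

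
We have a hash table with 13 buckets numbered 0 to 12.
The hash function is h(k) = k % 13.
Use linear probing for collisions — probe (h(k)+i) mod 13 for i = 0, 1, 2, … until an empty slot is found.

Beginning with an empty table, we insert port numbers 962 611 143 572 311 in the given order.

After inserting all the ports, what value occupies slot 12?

311

Insert 962: h=0, slot 0 empty → index 0.
Insert 611: h=0, slot 0 occupied → index 1.
Insert 143: h=0, slots 0,1 occupied → index 2.
Insert 572: h=0, slots 0,1,2 occupied → index 3.
Insert 311: h=12, slot 12 empty → index 12.
Table: [962, 611, 143, 572, ., ., ., ., ., ., ., ., 311]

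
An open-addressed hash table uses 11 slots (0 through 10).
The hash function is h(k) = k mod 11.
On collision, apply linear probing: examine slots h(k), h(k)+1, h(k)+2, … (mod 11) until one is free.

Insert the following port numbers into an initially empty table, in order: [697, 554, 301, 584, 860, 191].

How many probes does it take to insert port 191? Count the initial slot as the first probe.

697: h=4 → slot 4
554: h=4, probe 4,5 → slot 5
301: h=4, probe 4,5,6 → slot 6
584: h=1 → slot 1
860: h=2 → slot 2
191: h=4, probe 4,5,6,7 → slot 7
Table: [∅, 584, 860, ∅, 697, 554, 301, 191, ∅, ∅, ∅]

4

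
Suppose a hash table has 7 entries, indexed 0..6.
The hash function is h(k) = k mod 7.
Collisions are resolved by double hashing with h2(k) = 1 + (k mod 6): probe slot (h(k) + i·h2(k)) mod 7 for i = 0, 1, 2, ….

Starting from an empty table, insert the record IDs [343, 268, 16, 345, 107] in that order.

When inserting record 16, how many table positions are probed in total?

3

Insert 343: h=0, slot 0 empty → index 0.
Insert 268: h=2, slot 2 empty → index 2.
Insert 16: h=2, h2=5, slots 2,0 occupied → index 5.
Insert 345: h=2, h2=4, slot 2 occupied → index 6.
Insert 107: h=2, h2=6, slot 2 occupied → index 1.
Table: [343, 107, 268, _, _, 16, 345]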